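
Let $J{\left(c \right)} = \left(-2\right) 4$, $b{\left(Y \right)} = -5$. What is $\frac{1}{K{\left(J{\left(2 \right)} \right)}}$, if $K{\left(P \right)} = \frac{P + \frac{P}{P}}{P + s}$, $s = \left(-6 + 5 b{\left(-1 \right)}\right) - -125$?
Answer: $- \frac{86}{7} \approx -12.286$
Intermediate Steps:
$s = 94$ ($s = \left(-6 + 5 \left(-5\right)\right) - -125 = \left(-6 - 25\right) + 125 = -31 + 125 = 94$)
$J{\left(c \right)} = -8$
$K{\left(P \right)} = \frac{1 + P}{94 + P}$ ($K{\left(P \right)} = \frac{P + \frac{P}{P}}{P + 94} = \frac{P + 1}{94 + P} = \frac{1 + P}{94 + P}$)
$\frac{1}{K{\left(J{\left(2 \right)} \right)}} = \frac{1}{\frac{1}{94 - 8} \left(1 - 8\right)} = \frac{1}{\frac{1}{86} \left(-7\right)} = \frac{1}{- \frac{7}{86}} = - \frac{86}{7}$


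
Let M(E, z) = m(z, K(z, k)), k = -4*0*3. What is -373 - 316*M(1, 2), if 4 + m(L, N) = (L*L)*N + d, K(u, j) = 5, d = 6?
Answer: -7325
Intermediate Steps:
k = 0 (k = 0*3 = 0)
m(L, N) = 2 + N*L² (m(L, N) = -4 + ((L*L)*N + 6) = -4 + (L²*N + 6) = -4 + (N*L² + 6) = -4 + (6 + N*L²) = 2 + N*L²)
M(E, z) = 2 + 5*z²
-373 - 316*M(1, 2) = -373 - 316*(2 + 5*2²) = -373 - 316*(2 + 5*4) = -373 - 316*(2 + 20) = -373 - 316*22 = -373 - 6952 = -7325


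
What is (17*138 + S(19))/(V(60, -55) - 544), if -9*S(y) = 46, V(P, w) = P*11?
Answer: 5267/261 ≈ 20.180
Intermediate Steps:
V(P, w) = 11*P
S(y) = -46/9 (S(y) = -⅑*46 = -46/9)
(17*138 + S(19))/(V(60, -55) - 544) = (17*138 - 46/9)/(11*60 - 544) = (2346 - 46/9)/(660 - 544) = (21068/9)/116 = (21068/9)*(1/116) = 5267/261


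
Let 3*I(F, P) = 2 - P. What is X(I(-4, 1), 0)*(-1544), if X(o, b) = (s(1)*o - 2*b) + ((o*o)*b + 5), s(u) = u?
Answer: -24704/3 ≈ -8234.7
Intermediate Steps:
I(F, P) = ⅔ - P/3 (I(F, P) = (2 - P)/3 = ⅔ - P/3)
X(o, b) = 5 + o - 2*b + b*o² (X(o, b) = (1*o - 2*b) + ((o*o)*b + 5) = (o - 2*b) + (o²*b + 5) = (o - 2*b) + (b*o² + 5) = (o - 2*b) + (5 + b*o²) = 5 + o - 2*b + b*o²)
X(I(-4, 1), 0)*(-1544) = (5 + (⅔ - ⅓*1) - 2*0 + 0*(⅔ - ⅓*1)²)*(-1544) = (5 + (⅔ - ⅓) + 0 + 0*(⅔ - ⅓)²)*(-1544) = (5 + ⅓ + 0 + 0*(⅓)²)*(-1544) = (5 + ⅓ + 0 + 0*(⅑))*(-1544) = (5 + ⅓ + 0 + 0)*(-1544) = (16/3)*(-1544) = -24704/3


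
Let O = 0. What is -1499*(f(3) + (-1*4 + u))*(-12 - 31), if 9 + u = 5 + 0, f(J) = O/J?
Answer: -515656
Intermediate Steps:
f(J) = 0 (f(J) = 0/J = 0)
u = -4 (u = -9 + (5 + 0) = -9 + 5 = -4)
-1499*(f(3) + (-1*4 + u))*(-12 - 31) = -1499*(0 + (-1*4 - 4))*(-12 - 31) = -1499*(0 + (-4 - 4))*(-43) = -1499*(0 - 8)*(-43) = -(-11992)*(-43) = -1499*344 = -515656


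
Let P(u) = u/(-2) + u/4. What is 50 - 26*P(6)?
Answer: 89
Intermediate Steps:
P(u) = -u/4 (P(u) = u*(-1/2) + u*(1/4) = -u/2 + u/4 = -u/4)
50 - 26*P(6) = 50 - (-13)*6/2 = 50 - 26*(-3/2) = 50 + 39 = 89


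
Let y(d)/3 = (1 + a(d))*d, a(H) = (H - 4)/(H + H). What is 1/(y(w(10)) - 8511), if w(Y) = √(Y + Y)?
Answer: -2839/24179628 - √5/8059876 ≈ -0.00011769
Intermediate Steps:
a(H) = (-4 + H)/(2*H) (a(H) = (-4 + H)/((2*H)) = (-4 + H)*(1/(2*H)) = (-4 + H)/(2*H))
w(Y) = √2*√Y (w(Y) = √(2*Y) = √2*√Y)
y(d) = 3*d*(1 + (-4 + d)/(2*d)) (y(d) = 3*((1 + (-4 + d)/(2*d))*d) = 3*(d*(1 + (-4 + d)/(2*d))) = 3*d*(1 + (-4 + d)/(2*d)))
1/(y(w(10)) - 8511) = 1/((-6 + 9*(√2*√10)/2) - 8511) = 1/((-6 + 9*(2*√5)/2) - 8511) = 1/((-6 + 9*√5) - 8511) = 1/(-8517 + 9*√5)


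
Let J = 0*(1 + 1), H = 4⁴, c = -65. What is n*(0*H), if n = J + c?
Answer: 0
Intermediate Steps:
H = 256
J = 0 (J = 0*2 = 0)
n = -65 (n = 0 - 65 = -65)
n*(0*H) = -0*256 = -65*0 = 0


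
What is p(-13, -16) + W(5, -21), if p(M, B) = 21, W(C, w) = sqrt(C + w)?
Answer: 21 + 4*I ≈ 21.0 + 4.0*I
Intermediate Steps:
p(-13, -16) + W(5, -21) = 21 + sqrt(5 - 21) = 21 + sqrt(-16) = 21 + 4*I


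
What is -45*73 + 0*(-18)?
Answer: -3285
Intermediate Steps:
-45*73 + 0*(-18) = -3285 + 0 = -3285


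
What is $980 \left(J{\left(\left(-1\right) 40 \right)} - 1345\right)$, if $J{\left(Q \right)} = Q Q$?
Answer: $249900$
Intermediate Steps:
$J{\left(Q \right)} = Q^{2}$
$980 \left(J{\left(\left(-1\right) 40 \right)} - 1345\right) = 980 \left(\left(\left(-1\right) 40\right)^{2} - 1345\right) = 980 \left(\left(-40\right)^{2} - 1345\right) = 980 \left(1600 - 1345\right) = 980 \cdot 255 = 249900$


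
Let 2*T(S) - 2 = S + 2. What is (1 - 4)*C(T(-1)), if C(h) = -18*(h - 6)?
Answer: -243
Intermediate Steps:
T(S) = 2 + S/2 (T(S) = 1 + (S + 2)/2 = 1 + (2 + S)/2 = 1 + (1 + S/2) = 2 + S/2)
C(h) = 108 - 18*h (C(h) = -18*(-6 + h) = 108 - 18*h)
(1 - 4)*C(T(-1)) = (1 - 4)*(108 - 18*(2 + (½)*(-1))) = -3*(108 - 18*(2 - ½)) = -3*(108 - 18*3/2) = -3*(108 - 27) = -3*81 = -243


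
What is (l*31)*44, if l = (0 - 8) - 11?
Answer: -25916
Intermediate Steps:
l = -19 (l = -8 - 11 = -19)
(l*31)*44 = -19*31*44 = -589*44 = -25916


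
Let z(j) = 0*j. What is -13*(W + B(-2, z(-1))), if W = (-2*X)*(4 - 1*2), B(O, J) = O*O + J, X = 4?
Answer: 156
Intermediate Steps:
z(j) = 0
B(O, J) = J + O**2 (B(O, J) = O**2 + J = J + O**2)
W = -16 (W = (-2*4)*(4 - 1*2) = -8*(4 - 2) = -8*2 = -16)
-13*(W + B(-2, z(-1))) = -13*(-16 + (0 + (-2)**2)) = -13*(-16 + (0 + 4)) = -13*(-16 + 4) = -13*(-12) = 156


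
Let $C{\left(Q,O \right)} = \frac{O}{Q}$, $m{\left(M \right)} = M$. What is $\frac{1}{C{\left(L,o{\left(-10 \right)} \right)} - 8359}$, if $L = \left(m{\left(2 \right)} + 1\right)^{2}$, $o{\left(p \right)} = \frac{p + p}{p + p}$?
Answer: $- \frac{9}{75230} \approx -0.00011963$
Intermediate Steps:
$o{\left(p \right)} = 1$ ($o{\left(p \right)} = \frac{2 p}{2 p} = 2 p \frac{1}{2 p} = 1$)
$L = 9$ ($L = \left(2 + 1\right)^{2} = 3^{2} = 9$)
$\frac{1}{C{\left(L,o{\left(-10 \right)} \right)} - 8359} = \frac{1}{1 \cdot \frac{1}{9} - 8359} = \frac{1}{\frac{1}{9} - 8359} = \frac{1}{- \frac{75230}{9}} = - \frac{9}{75230}$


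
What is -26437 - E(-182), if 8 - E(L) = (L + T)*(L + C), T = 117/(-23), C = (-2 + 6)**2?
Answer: 106063/23 ≈ 4611.4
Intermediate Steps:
C = 16 (C = 4**2 = 16)
T = -117/23 (T = 117*(-1/23) = -117/23 ≈ -5.0870)
E(L) = 8 - (16 + L)*(-117/23 + L) (E(L) = 8 - (L - 117/23)*(L + 16) = 8 - (-117/23 + L)*(16 + L) = 8 - (16 + L)*(-117/23 + L))
-26437 - E(-182) = -26437 - (2056/23 - 1*(-182)**2 - 251/23*(-182)) = -26437 - (2056/23 - 1*33124 + 45682/23) = -26437 - (2056/23 - 33124 + 45682/23) = -26437 - 1*(-714114/23) = -26437 + 714114/23 = 106063/23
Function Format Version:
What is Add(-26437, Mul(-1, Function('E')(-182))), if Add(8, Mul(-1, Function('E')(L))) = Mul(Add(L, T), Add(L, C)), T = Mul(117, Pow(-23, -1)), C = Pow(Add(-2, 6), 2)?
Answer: Rational(106063, 23) ≈ 4611.4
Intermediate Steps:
C = 16 (C = Pow(4, 2) = 16)
T = Rational(-117, 23) (T = Mul(117, Rational(-1, 23)) = Rational(-117, 23) ≈ -5.0870)
Function('E')(L) = Add(8, Mul(-1, Add(16, L), Add(Rational(-117, 23), L))) (Function('E')(L) = Add(8, Mul(-1, Mul(Add(L, Rational(-117, 23)), Add(L, 16)))) = Add(8, Mul(-1, Mul(Add(Rational(-117, 23), L), Add(16, L)))) = Add(8, Mul(-1, Mul(Add(16, L), Add(Rational(-117, 23), L)))) = Add(8, Mul(-1, Add(16, L), Add(Rational(-117, 23), L))))
Add(-26437, Mul(-1, Function('E')(-182))) = Add(-26437, Mul(-1, Add(Rational(2056, 23), Mul(-1, Pow(-182, 2)), Mul(Rational(-251, 23), -182)))) = Add(-26437, Mul(-1, Add(Rational(2056, 23), Mul(-1, 33124), Rational(45682, 23)))) = Add(-26437, Mul(-1, Add(Rational(2056, 23), -33124, Rational(45682, 23)))) = Add(-26437, Mul(-1, Rational(-714114, 23))) = Add(-26437, Rational(714114, 23)) = Rational(106063, 23)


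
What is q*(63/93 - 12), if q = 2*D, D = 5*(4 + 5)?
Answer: -31590/31 ≈ -1019.0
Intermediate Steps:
D = 45 (D = 5*9 = 45)
q = 90 (q = 2*45 = 90)
q*(63/93 - 12) = 90*(63/93 - 12) = 90*(63*(1/93) - 12) = 90*(21/31 - 12) = 90*(-351/31) = -31590/31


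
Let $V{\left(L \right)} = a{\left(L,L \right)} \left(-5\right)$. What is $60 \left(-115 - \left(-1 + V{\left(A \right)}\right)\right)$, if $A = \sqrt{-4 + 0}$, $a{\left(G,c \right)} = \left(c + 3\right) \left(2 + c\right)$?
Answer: $-6240 + 3000 i \approx -6240.0 + 3000.0 i$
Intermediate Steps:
$a{\left(G,c \right)} = \left(2 + c\right) \left(3 + c\right)$ ($a{\left(G,c \right)} = \left(3 + c\right) \left(2 + c\right) = \left(2 + c\right) \left(3 + c\right)$)
$A = 2 i$ ($A = \sqrt{-4} = 2 i \approx 2.0 i$)
$V{\left(L \right)} = -30 - 25 L - 5 L^{2}$ ($V{\left(L \right)} = \left(6 + L^{2} + 5 L\right) \left(-5\right) = -30 - 25 L - 5 L^{2}$)
$60 \left(-115 - \left(-1 + V{\left(A \right)}\right)\right) = 60 \left(-115 - \left(-31 + 20 - 50 i\right)\right) = 60 \left(-115 + \left(1 - \left(-30 - 50 i + 20\right)\right)\right) = 60 \left(-115 + \left(1 - \left(-10 - 50 i\right)\right)\right) = 60 \left(-115 + \left(1 + \left(10 + 50 i\right)\right)\right) = 60 \left(-115 + \left(11 + 50 i\right)\right) = 60 \left(-104 + 50 i\right) = -6240 + 3000 i$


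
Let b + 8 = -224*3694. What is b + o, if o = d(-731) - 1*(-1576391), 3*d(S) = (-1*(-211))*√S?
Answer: 748927 + 211*I*√731/3 ≈ 7.4893e+5 + 1901.6*I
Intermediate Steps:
d(S) = 211*√S/3 (d(S) = ((-1*(-211))*√S)/3 = (211*√S)/3 = 211*√S/3)
b = -827464 (b = -8 - 224*3694 = -8 - 827456 = -827464)
o = 1576391 + 211*I*√731/3 (o = 211*√(-731)/3 - 1*(-1576391) = 211*(I*√731)/3 + 1576391 = 211*I*√731/3 + 1576391 = 1576391 + 211*I*√731/3 ≈ 1.5764e+6 + 1901.6*I)
b + o = -827464 + (1576391 + 211*I*√731/3) = 748927 + 211*I*√731/3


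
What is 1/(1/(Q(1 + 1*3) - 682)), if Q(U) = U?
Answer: -678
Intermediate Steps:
1/(1/(Q(1 + 1*3) - 682)) = 1/(1/((1 + 1*3) - 682)) = 1/(1/((1 + 3) - 682)) = 1/(1/(4 - 682)) = 1/(1/(-678)) = 1/(-1/678) = -678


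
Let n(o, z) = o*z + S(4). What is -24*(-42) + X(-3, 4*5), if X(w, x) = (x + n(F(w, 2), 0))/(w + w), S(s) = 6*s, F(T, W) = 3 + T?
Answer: 3002/3 ≈ 1000.7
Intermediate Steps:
n(o, z) = 24 + o*z (n(o, z) = o*z + 6*4 = o*z + 24 = 24 + o*z)
X(w, x) = (24 + x)/(2*w) (X(w, x) = (x + (24 + (3 + w)*0))/(w + w) = (x + (24 + 0))/((2*w)) = (x + 24)*(1/(2*w)) = (24 + x)*(1/(2*w)) = (24 + x)/(2*w))
-24*(-42) + X(-3, 4*5) = -24*(-42) + (1/2)*(24 + 4*5)/(-3) = 1008 + (1/2)*(-1/3)*(24 + 20) = 1008 + (1/2)*(-1/3)*44 = 1008 - 22/3 = 3002/3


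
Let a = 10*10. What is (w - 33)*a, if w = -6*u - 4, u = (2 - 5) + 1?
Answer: -2500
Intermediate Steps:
u = -2 (u = -3 + 1 = -2)
w = 8 (w = -6*(-2) - 4 = 12 - 4 = 8)
a = 100
(w - 33)*a = (8 - 33)*100 = -25*100 = -2500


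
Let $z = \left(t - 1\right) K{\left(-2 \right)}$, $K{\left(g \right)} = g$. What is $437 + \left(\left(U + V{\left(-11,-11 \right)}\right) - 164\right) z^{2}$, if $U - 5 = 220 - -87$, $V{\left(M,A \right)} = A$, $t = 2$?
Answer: $985$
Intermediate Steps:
$U = 312$ ($U = 5 + \left(220 - -87\right) = 5 + \left(220 + 87\right) = 5 + 307 = 312$)
$z = -2$ ($z = \left(2 - 1\right) \left(-2\right) = 1 \left(-2\right) = -2$)
$437 + \left(\left(U + V{\left(-11,-11 \right)}\right) - 164\right) z^{2} = 437 + \left(\left(312 - 11\right) - 164\right) \left(-2\right)^{2} = 437 + \left(301 - 164\right) 4 = 437 + 137 \cdot 4 = 437 + 548 = 985$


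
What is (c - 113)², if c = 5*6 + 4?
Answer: 6241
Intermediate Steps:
c = 34 (c = 30 + 4 = 34)
(c - 113)² = (34 - 113)² = (-79)² = 6241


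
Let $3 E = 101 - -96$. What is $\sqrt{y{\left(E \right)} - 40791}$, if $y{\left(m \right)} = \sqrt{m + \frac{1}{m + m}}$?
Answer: $\frac{\sqrt{-56990085084 + 1182 \sqrt{91755114}}}{1182} \approx 201.95 i$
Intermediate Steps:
$E = \frac{197}{3}$ ($E = \frac{101 - -96}{3} = \frac{101 + 96}{3} = \frac{1}{3} \cdot 197 = \frac{197}{3} \approx 65.667$)
$y{\left(m \right)} = \sqrt{m + \frac{1}{2 m}}$
$\sqrt{y{\left(E \right)} - 40791} = \sqrt{\frac{\sqrt{\frac{2}{\frac{197}{3}} + 4 \cdot \frac{197}{3}}}{2} - 40791} = \sqrt{\frac{\sqrt{2 \cdot \frac{3}{197} + \frac{788}{3}}}{2} - 40791} = \sqrt{\frac{\sqrt{\frac{6}{197} + \frac{788}{3}}}{2} - 40791} = \sqrt{\frac{\sqrt{\frac{155254}{591}}}{2} - 40791} = \sqrt{\frac{\frac{1}{591} \sqrt{91755114}}{2} - 40791} = \sqrt{\frac{\sqrt{91755114}}{1182} - 40791} = \sqrt{-40791 + \frac{\sqrt{91755114}}{1182}}$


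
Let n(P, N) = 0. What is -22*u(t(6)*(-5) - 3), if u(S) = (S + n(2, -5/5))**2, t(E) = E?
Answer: -23958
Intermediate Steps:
u(S) = S**2 (u(S) = (S + 0)**2 = S**2)
-22*u(t(6)*(-5) - 3) = -22*(6*(-5) - 3)**2 = -22*(-30 - 3)**2 = -22*(-33)**2 = -22*1089 = -23958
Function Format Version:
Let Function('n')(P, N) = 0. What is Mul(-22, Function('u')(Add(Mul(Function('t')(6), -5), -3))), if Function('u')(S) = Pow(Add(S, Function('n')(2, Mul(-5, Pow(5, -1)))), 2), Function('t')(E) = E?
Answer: -23958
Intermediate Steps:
Function('u')(S) = Pow(S, 2) (Function('u')(S) = Pow(Add(S, 0), 2) = Pow(S, 2))
Mul(-22, Function('u')(Add(Mul(Function('t')(6), -5), -3))) = Mul(-22, Pow(Add(Mul(6, -5), -3), 2)) = Mul(-22, Pow(Add(-30, -3), 2)) = Mul(-22, Pow(-33, 2)) = Mul(-22, 1089) = -23958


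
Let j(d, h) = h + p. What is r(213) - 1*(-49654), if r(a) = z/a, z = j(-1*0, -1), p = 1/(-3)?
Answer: 31728902/639 ≈ 49654.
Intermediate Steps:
p = -1/3 ≈ -0.33333
j(d, h) = -1/3 + h (j(d, h) = h - 1/3 = -1/3 + h)
z = -4/3 (z = -1/3 - 1 = -4/3 ≈ -1.3333)
r(a) = -4/(3*a)
r(213) - 1*(-49654) = -4/3/213 - 1*(-49654) = -4/3*1/213 + 49654 = -4/639 + 49654 = 31728902/639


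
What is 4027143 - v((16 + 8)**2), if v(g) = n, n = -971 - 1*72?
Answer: 4028186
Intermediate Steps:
n = -1043 (n = -971 - 72 = -1043)
v(g) = -1043
4027143 - v((16 + 8)**2) = 4027143 - 1*(-1043) = 4027143 + 1043 = 4028186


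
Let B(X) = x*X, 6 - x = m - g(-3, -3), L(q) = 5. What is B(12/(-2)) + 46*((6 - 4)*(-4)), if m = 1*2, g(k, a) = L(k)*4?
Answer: -512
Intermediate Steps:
g(k, a) = 20 (g(k, a) = 5*4 = 20)
m = 2
x = 24 (x = 6 - (2 - 1*20) = 6 - (2 - 20) = 6 - 1*(-18) = 6 + 18 = 24)
B(X) = 24*X
B(12/(-2)) + 46*((6 - 4)*(-4)) = 24*(12/(-2)) + 46*((6 - 4)*(-4)) = 24*(12*(-1/2)) + 46*(2*(-4)) = 24*(-6) + 46*(-8) = -144 - 368 = -512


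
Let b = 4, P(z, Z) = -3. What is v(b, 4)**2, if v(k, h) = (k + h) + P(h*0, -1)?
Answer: 25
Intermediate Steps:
v(k, h) = -3 + h + k (v(k, h) = (k + h) - 3 = (h + k) - 3 = -3 + h + k)
v(b, 4)**2 = (-3 + 4 + 4)**2 = 5**2 = 25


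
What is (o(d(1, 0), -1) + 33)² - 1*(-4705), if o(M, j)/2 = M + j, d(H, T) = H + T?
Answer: 5794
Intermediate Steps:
o(M, j) = 2*M + 2*j (o(M, j) = 2*(M + j) = 2*M + 2*j)
(o(d(1, 0), -1) + 33)² - 1*(-4705) = ((2*(1 + 0) + 2*(-1)) + 33)² - 1*(-4705) = ((2*1 - 2) + 33)² + 4705 = ((2 - 2) + 33)² + 4705 = (0 + 33)² + 4705 = 33² + 4705 = 1089 + 4705 = 5794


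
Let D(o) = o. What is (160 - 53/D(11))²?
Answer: 2913849/121 ≈ 24081.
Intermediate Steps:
(160 - 53/D(11))² = (160 - 53/11)² = (1707/11)² = 2913849/121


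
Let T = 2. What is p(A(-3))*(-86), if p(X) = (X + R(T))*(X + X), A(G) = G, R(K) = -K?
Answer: -2580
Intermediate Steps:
p(X) = 2*X*(-2 + X) (p(X) = (X - 1*2)*(X + X) = (X - 2)*(2*X) = (-2 + X)*(2*X) = 2*X*(-2 + X))
p(A(-3))*(-86) = (2*(-3)*(-2 - 3))*(-86) = (2*(-3)*(-5))*(-86) = 30*(-86) = -2580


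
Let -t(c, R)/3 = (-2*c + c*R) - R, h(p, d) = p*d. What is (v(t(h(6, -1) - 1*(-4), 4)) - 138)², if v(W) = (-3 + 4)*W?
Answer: 12996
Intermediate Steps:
h(p, d) = d*p
t(c, R) = 3*R + 6*c - 3*R*c (t(c, R) = -3*((-2*c + c*R) - R) = -3*((-2*c + R*c) - R) = -3*(-R - 2*c + R*c) = 3*R + 6*c - 3*R*c)
v(W) = W (v(W) = 1*W = W)
(v(t(h(6, -1) - 1*(-4), 4)) - 138)² = ((3*4 + 6*(-1*6 - 1*(-4)) - 3*4*(-1*6 - 1*(-4))) - 138)² = ((12 + 6*(-6 + 4) - 3*4*(-6 + 4)) - 138)² = ((12 + 6*(-2) - 3*4*(-2)) - 138)² = ((12 - 12 + 24) - 138)² = (24 - 138)² = (-114)² = 12996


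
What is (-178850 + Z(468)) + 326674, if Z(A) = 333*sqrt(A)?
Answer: 147824 + 1998*sqrt(13) ≈ 1.5503e+5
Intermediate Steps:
(-178850 + Z(468)) + 326674 = (-178850 + 333*sqrt(468)) + 326674 = (-178850 + 333*(6*sqrt(13))) + 326674 = (-178850 + 1998*sqrt(13)) + 326674 = 147824 + 1998*sqrt(13)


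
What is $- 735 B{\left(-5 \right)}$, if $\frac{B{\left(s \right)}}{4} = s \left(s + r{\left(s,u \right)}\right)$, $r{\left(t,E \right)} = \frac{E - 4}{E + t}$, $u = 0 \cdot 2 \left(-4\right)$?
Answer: $-61740$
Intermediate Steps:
$u = 0$ ($u = 0 \left(-4\right) = 0$)
$r{\left(t,E \right)} = \frac{-4 + E}{E + t}$
$B{\left(s \right)} = 4 s \left(s - \frac{4}{s}\right)$ ($B{\left(s \right)} = 4 s \left(s + \frac{-4 + 0}{0 + s}\right) = 4 s \left(s + \frac{1}{s} \left(-4\right)\right) = 4 s \left(s - \frac{4}{s}\right)$)
$- 735 B{\left(-5 \right)} = - 735 \left(-16 + 4 \left(-5\right)^{2}\right) = - 735 \left(-16 + 4 \cdot 25\right) = - 735 \left(-16 + 100\right) = \left(-735\right) 84 = -61740$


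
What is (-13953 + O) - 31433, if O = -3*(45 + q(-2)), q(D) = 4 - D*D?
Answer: -45521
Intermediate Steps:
q(D) = 4 - D²
O = -135 (O = -3*(45 + (4 - 1*(-2)²)) = -3*(45 + (4 - 1*4)) = -3*(45 + (4 - 4)) = -3*(45 + 0) = -3*45 = -135)
(-13953 + O) - 31433 = (-13953 - 135) - 31433 = -14088 - 31433 = -45521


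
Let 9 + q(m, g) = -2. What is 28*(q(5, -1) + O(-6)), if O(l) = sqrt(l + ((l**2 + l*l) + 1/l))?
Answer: -308 + 14*sqrt(2370)/3 ≈ -80.814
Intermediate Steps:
q(m, g) = -11 (q(m, g) = -9 - 2 = -11)
O(l) = sqrt(l + 1/l + 2*l**2) (O(l) = sqrt(l + ((l**2 + l**2) + 1/l)) = sqrt(l + (2*l**2 + 1/l)) = sqrt(l + (1/l + 2*l**2)) = sqrt(l + 1/l + 2*l**2))
28*(q(5, -1) + O(-6)) = 28*(-11 + sqrt(-6 + 1/(-6) + 2*(-6)**2)) = 28*(-11 + sqrt(-6 - 1/6 + 2*36)) = 28*(-11 + sqrt(-6 - 1/6 + 72)) = 28*(-11 + sqrt(395/6)) = 28*(-11 + sqrt(2370)/6) = -308 + 14*sqrt(2370)/3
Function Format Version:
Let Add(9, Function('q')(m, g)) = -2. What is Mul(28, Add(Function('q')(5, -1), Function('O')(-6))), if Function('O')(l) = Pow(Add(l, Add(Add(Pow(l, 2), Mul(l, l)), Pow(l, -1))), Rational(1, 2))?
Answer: Add(-308, Mul(Rational(14, 3), Pow(2370, Rational(1, 2)))) ≈ -80.814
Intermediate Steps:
Function('q')(m, g) = -11 (Function('q')(m, g) = Add(-9, -2) = -11)
Function('O')(l) = Pow(Add(l, Pow(l, -1), Mul(2, Pow(l, 2))), Rational(1, 2)) (Function('O')(l) = Pow(Add(l, Add(Add(Pow(l, 2), Pow(l, 2)), Pow(l, -1))), Rational(1, 2)) = Pow(Add(l, Add(Mul(2, Pow(l, 2)), Pow(l, -1))), Rational(1, 2)) = Pow(Add(l, Add(Pow(l, -1), Mul(2, Pow(l, 2)))), Rational(1, 2)) = Pow(Add(l, Pow(l, -1), Mul(2, Pow(l, 2))), Rational(1, 2)))
Mul(28, Add(Function('q')(5, -1), Function('O')(-6))) = Mul(28, Add(-11, Pow(Add(-6, Pow(-6, -1), Mul(2, Pow(-6, 2))), Rational(1, 2)))) = Mul(28, Add(-11, Pow(Add(-6, Rational(-1, 6), Mul(2, 36)), Rational(1, 2)))) = Mul(28, Add(-11, Pow(Add(-6, Rational(-1, 6), 72), Rational(1, 2)))) = Mul(28, Add(-11, Pow(Rational(395, 6), Rational(1, 2)))) = Mul(28, Add(-11, Mul(Rational(1, 6), Pow(2370, Rational(1, 2))))) = Add(-308, Mul(Rational(14, 3), Pow(2370, Rational(1, 2))))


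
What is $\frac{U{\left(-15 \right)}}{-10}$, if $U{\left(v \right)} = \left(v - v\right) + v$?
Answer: $\frac{3}{2} \approx 1.5$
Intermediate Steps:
$U{\left(v \right)} = v$ ($U{\left(v \right)} = 0 + v = v$)
$\frac{U{\left(-15 \right)}}{-10} = \frac{1}{-10} \left(-15\right) = \left(- \frac{1}{10}\right) \left(-15\right) = \frac{3}{2}$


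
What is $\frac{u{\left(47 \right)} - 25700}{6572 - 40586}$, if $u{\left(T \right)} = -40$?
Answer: $\frac{4290}{5669} \approx 0.75675$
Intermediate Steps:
$\frac{u{\left(47 \right)} - 25700}{6572 - 40586} = \frac{-40 - 25700}{6572 - 40586} = - \frac{25740}{6572 - 40586} = - \frac{25740}{-34014} = \left(-25740\right) \left(- \frac{1}{34014}\right) = \frac{4290}{5669}$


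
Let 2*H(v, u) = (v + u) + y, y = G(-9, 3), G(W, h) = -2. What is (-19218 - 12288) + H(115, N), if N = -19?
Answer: -31459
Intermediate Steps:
y = -2
H(v, u) = -1 + u/2 + v/2 (H(v, u) = ((v + u) - 2)/2 = ((u + v) - 2)/2 = (-2 + u + v)/2 = -1 + u/2 + v/2)
(-19218 - 12288) + H(115, N) = (-19218 - 12288) + (-1 + (1/2)*(-19) + (1/2)*115) = -31506 + (-1 - 19/2 + 115/2) = -31506 + 47 = -31459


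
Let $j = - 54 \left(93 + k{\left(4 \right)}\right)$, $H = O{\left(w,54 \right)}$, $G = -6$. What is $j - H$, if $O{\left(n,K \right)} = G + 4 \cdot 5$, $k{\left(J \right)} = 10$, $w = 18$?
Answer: $-5576$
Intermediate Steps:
$O{\left(n,K \right)} = 14$ ($O{\left(n,K \right)} = -6 + 4 \cdot 5 = -6 + 20 = 14$)
$H = 14$
$j = -5562$ ($j = - 54 \left(93 + 10\right) = \left(-54\right) 103 = -5562$)
$j - H = -5562 - 14 = -5576$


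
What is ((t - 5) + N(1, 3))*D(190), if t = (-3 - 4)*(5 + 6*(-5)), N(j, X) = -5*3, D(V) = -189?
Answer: -29295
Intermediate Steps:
N(j, X) = -15
t = 175 (t = -7*(5 - 30) = -7*(-25) = 175)
((t - 5) + N(1, 3))*D(190) = ((175 - 5) - 15)*(-189) = (170 - 15)*(-189) = 155*(-189) = -29295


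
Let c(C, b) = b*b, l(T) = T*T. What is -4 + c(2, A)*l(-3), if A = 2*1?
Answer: 32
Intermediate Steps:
A = 2
l(T) = T²
c(C, b) = b²
-4 + c(2, A)*l(-3) = -4 + 2²*(-3)² = -4 + 4*9 = -4 + 36 = 32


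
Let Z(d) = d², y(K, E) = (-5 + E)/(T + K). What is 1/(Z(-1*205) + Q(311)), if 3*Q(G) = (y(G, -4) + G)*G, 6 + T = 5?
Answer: 930/69063961 ≈ 1.3466e-5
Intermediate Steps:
T = -1 (T = -6 + 5 = -1)
y(K, E) = (-5 + E)/(-1 + K)
Q(G) = G*(G - 9/(-1 + G))/3 (Q(G) = (((-5 - 4)/(-1 + G) + G)*G)/3 = ((-9/(-1 + G) + G)*G)/3 = ((G - 9/(-1 + G))*G)/3 = (G*(G - 9/(-1 + G)))/3 = G*(G - 9/(-1 + G))/3)
1/(Z(-1*205) + Q(311)) = 1/((-1*205)² + (⅓)*311*(-9 + 311*(-1 + 311))/(-1 + 311)) = 1/((-205)² + (⅓)*311*(-9 + 311*310)/310) = 1/(42025 + (⅓)*311*(1/310)*(-9 + 96410)) = 1/(42025 + (⅓)*311*(1/310)*96401) = 1/(42025 + 29980711/930) = 1/(69063961/930) = 930/69063961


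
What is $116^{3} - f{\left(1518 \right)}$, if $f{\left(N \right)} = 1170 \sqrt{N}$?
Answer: $1560896 - 1170 \sqrt{1518} \approx 1.5153 \cdot 10^{6}$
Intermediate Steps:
$116^{3} - f{\left(1518 \right)} = 116^{3} - 1170 \sqrt{1518} = 1560896 - 1170 \sqrt{1518}$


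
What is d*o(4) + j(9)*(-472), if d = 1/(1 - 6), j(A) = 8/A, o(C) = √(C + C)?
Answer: -3776/9 - 2*√2/5 ≈ -420.12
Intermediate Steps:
o(C) = √2*√C (o(C) = √(2*C) = √2*√C)
d = -⅕ (d = 1/(-5) = -⅕ ≈ -0.20000)
d*o(4) + j(9)*(-472) = -√2*√4/5 + (8/9)*(-472) = -√2*2/5 + (8*(⅑))*(-472) = -2*√2/5 + (8/9)*(-472) = -2*√2/5 - 3776/9 = -3776/9 - 2*√2/5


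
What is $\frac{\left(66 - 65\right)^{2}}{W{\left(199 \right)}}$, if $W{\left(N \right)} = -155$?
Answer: $- \frac{1}{155} \approx -0.0064516$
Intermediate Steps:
$\frac{\left(66 - 65\right)^{2}}{W{\left(199 \right)}} = \frac{\left(66 - 65\right)^{2}}{-155} = 1^{2} \left(- \frac{1}{155}\right) = 1 \left(- \frac{1}{155}\right) = - \frac{1}{155}$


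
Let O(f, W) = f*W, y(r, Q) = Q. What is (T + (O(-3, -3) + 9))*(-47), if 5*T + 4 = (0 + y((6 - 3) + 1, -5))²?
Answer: -5217/5 ≈ -1043.4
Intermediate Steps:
O(f, W) = W*f
T = 21/5 (T = -⅘ + (0 - 5)²/5 = -⅘ + (⅕)*(-5)² = -⅘ + (⅕)*25 = -⅘ + 5 = 21/5 ≈ 4.2000)
(T + (O(-3, -3) + 9))*(-47) = (21/5 + (-3*(-3) + 9))*(-47) = (21/5 + (9 + 9))*(-47) = (21/5 + 18)*(-47) = (111/5)*(-47) = -5217/5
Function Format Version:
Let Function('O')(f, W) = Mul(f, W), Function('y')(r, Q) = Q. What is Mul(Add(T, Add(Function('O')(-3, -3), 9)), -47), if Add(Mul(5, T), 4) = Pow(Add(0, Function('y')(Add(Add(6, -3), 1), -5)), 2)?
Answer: Rational(-5217, 5) ≈ -1043.4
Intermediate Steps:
Function('O')(f, W) = Mul(W, f)
T = Rational(21, 5) (T = Add(Rational(-4, 5), Mul(Rational(1, 5), Pow(Add(0, -5), 2))) = Add(Rational(-4, 5), Mul(Rational(1, 5), Pow(-5, 2))) = Add(Rational(-4, 5), Mul(Rational(1, 5), 25)) = Add(Rational(-4, 5), 5) = Rational(21, 5) ≈ 4.2000)
Mul(Add(T, Add(Function('O')(-3, -3), 9)), -47) = Mul(Add(Rational(21, 5), Add(Mul(-3, -3), 9)), -47) = Mul(Add(Rational(21, 5), Add(9, 9)), -47) = Mul(Add(Rational(21, 5), 18), -47) = Mul(Rational(111, 5), -47) = Rational(-5217, 5)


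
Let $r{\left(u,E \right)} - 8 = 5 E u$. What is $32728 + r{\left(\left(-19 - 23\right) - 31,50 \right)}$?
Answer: $14486$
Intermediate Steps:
$r{\left(u,E \right)} = 8 + 5 E u$
$32728 + r{\left(\left(-19 - 23\right) - 31,50 \right)} = 32728 + \left(8 + 5 \cdot 50 \left(\left(-19 - 23\right) - 31\right)\right) = 32728 + \left(8 + 5 \cdot 50 \left(-42 - 31\right)\right) = 32728 + \left(8 + 5 \cdot 50 \left(-73\right)\right) = 32728 + \left(8 - 18250\right) = 32728 - 18242 = 14486$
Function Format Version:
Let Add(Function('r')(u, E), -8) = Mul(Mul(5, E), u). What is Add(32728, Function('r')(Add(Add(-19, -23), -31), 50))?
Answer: 14486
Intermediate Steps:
Function('r')(u, E) = Add(8, Mul(5, E, u)) (Function('r')(u, E) = Add(8, Mul(Mul(5, E), u)) = Add(8, Mul(5, E, u)))
Add(32728, Function('r')(Add(Add(-19, -23), -31), 50)) = Add(32728, Add(8, Mul(5, 50, Add(Add(-19, -23), -31)))) = Add(32728, Add(8, Mul(5, 50, Add(-42, -31)))) = Add(32728, Add(8, Mul(5, 50, -73))) = Add(32728, Add(8, -18250)) = Add(32728, -18242) = 14486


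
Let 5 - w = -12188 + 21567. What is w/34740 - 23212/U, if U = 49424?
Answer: -79355341/107311860 ≈ -0.73948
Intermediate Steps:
w = -9374 (w = 5 - (-12188 + 21567) = 5 - 1*9379 = 5 - 9379 = -9374)
w/34740 - 23212/U = -9374/34740 - 23212/49424 = -9374*1/34740 - 23212*1/49424 = -4687/17370 - 5803/12356 = -79355341/107311860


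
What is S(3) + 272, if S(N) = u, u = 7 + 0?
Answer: 279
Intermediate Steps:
u = 7
S(N) = 7
S(3) + 272 = 7 + 272 = 279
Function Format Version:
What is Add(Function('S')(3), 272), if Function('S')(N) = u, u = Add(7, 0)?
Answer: 279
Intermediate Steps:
u = 7
Function('S')(N) = 7
Add(Function('S')(3), 272) = Add(7, 272) = 279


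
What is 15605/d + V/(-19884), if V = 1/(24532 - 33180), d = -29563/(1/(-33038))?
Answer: 28557053891/1786709037011232 ≈ 1.5983e-5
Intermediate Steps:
d = 976702394 (d = -29563/(-1/33038) = -29563*(-33038) = 976702394)
V = -1/8648 (V = 1/(-8648) = -1/8648 ≈ -0.00011563)
15605/d + V/(-19884) = 15605/976702394 - 1/8648/(-19884) = 15605*(1/976702394) - 1/8648*(-1/19884) = 15605/976702394 + 1/171956832 = 28557053891/1786709037011232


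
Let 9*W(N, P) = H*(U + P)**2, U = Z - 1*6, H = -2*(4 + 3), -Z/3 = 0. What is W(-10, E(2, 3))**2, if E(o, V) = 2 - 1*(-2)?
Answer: 3136/81 ≈ 38.716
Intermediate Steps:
Z = 0 (Z = -3*0 = 0)
E(o, V) = 4 (E(o, V) = 2 + 2 = 4)
H = -14 (H = -2*7 = -14)
U = -6 (U = 0 - 1*6 = 0 - 6 = -6)
W(N, P) = -14*(-6 + P)**2/9 (W(N, P) = (-14*(-6 + P)**2)/9 = -14*(-6 + P)**2/9)
W(-10, E(2, 3))**2 = (-14*(-6 + 4)**2/9)**2 = (-14/9*(-2)**2)**2 = (-14/9*4)**2 = (-56/9)**2 = 3136/81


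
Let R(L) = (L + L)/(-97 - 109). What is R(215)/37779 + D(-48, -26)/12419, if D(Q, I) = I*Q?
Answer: 4853593691/48325272303 ≈ 0.10044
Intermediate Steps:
R(L) = -L/103 (R(L) = (2*L)/(-206) = (2*L)*(-1/206) = -L/103)
R(215)/37779 + D(-48, -26)/12419 = -1/103*215/37779 - 26*(-48)/12419 = -215/103*1/37779 + 1248*(1/12419) = -215/3891237 + 1248/12419 = 4853593691/48325272303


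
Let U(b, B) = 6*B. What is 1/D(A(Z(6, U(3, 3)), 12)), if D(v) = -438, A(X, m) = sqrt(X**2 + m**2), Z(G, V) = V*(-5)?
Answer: -1/438 ≈ -0.0022831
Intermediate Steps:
Z(G, V) = -5*V
1/D(A(Z(6, U(3, 3)), 12)) = 1/(-438) = -1/438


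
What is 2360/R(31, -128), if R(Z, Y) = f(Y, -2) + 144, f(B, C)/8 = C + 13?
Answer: 295/29 ≈ 10.172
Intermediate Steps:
f(B, C) = 104 + 8*C (f(B, C) = 8*(C + 13) = 8*(13 + C) = 104 + 8*C)
R(Z, Y) = 232 (R(Z, Y) = (104 + 8*(-2)) + 144 = (104 - 16) + 144 = 88 + 144 = 232)
2360/R(31, -128) = 2360/232 = 2360*(1/232) = 295/29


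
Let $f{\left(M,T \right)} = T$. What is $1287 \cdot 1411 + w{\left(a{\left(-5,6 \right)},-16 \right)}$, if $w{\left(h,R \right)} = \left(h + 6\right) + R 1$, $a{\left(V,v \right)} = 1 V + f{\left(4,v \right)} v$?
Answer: $1815978$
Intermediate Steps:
$a{\left(V,v \right)} = V + v^{2}$ ($a{\left(V,v \right)} = 1 V + v v = V + v^{2}$)
$w{\left(h,R \right)} = 6 + R + h$ ($w{\left(h,R \right)} = \left(6 + h\right) + R = 6 + R + h$)
$1287 \cdot 1411 + w{\left(a{\left(-5,6 \right)},-16 \right)} = 1287 \cdot 1411 - \left(15 - 36\right) = 1815957 + \left(6 - 16 + \left(-5 + 36\right)\right) = 1815957 + \left(6 - 16 + 31\right) = 1815957 + 21 = 1815978$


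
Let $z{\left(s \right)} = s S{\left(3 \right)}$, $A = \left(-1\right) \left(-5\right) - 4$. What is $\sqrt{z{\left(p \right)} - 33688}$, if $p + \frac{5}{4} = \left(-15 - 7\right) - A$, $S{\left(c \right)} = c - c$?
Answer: $2 i \sqrt{8422} \approx 183.54 i$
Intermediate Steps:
$S{\left(c \right)} = 0$
$A = 1$ ($A = 5 - 4 = 1$)
$p = - \frac{97}{4}$ ($p = - \frac{5}{4} - 23 = - \frac{97}{4} \approx -24.25$)
$z{\left(s \right)} = 0$ ($z{\left(s \right)} = s 0 = 0$)
$\sqrt{z{\left(p \right)} - 33688} = \sqrt{0 - 33688} = \sqrt{-33688} = 2 i \sqrt{8422}$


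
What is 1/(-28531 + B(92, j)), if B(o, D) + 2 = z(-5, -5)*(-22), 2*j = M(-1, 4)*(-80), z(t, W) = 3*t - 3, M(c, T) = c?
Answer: -1/28137 ≈ -3.5540e-5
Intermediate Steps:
z(t, W) = -3 + 3*t
j = 40 (j = (-1*(-80))/2 = (½)*80 = 40)
B(o, D) = 394 (B(o, D) = -2 + (-3 + 3*(-5))*(-22) = -2 + (-3 - 15)*(-22) = -2 - 18*(-22) = -2 + 396 = 394)
1/(-28531 + B(92, j)) = 1/(-28531 + 394) = 1/(-28137) = -1/28137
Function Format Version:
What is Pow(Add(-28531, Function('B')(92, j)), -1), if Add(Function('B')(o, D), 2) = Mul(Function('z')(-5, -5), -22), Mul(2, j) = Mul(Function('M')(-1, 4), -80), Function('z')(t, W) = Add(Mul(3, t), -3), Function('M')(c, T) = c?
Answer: Rational(-1, 28137) ≈ -3.5540e-5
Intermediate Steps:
Function('z')(t, W) = Add(-3, Mul(3, t))
j = 40 (j = Mul(Rational(1, 2), Mul(-1, -80)) = Mul(Rational(1, 2), 80) = 40)
Function('B')(o, D) = 394 (Function('B')(o, D) = Add(-2, Mul(Add(-3, Mul(3, -5)), -22)) = Add(-2, Mul(Add(-3, -15), -22)) = Add(-2, Mul(-18, -22)) = Add(-2, 396) = 394)
Pow(Add(-28531, Function('B')(92, j)), -1) = Pow(Add(-28531, 394), -1) = Pow(-28137, -1) = Rational(-1, 28137)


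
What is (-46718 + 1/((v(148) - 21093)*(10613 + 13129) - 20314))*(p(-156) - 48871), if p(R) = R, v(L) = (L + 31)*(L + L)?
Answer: 157652427612483351/68830528 ≈ 2.2904e+9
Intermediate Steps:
v(L) = 2*L*(31 + L) (v(L) = (31 + L)*(2*L) = 2*L*(31 + L))
(-46718 + 1/((v(148) - 21093)*(10613 + 13129) - 20314))*(p(-156) - 48871) = (-46718 + 1/((2*148*(31 + 148) - 21093)*(10613 + 13129) - 20314))*(-156 - 48871) = (-46718 + 1/((2*148*179 - 21093)*23742 - 20314))*(-49027) = (-46718 + 1/((52984 - 21093)*23742 - 20314))*(-49027) = (-46718 + 1/(31891*23742 - 20314))*(-49027) = (-46718 + 1/(757156122 - 20314))*(-49027) = (-46718 + 1/757135808)*(-49027) = -35371870678143/757135808*(-49027) = 157652427612483351/68830528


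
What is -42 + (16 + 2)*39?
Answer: 660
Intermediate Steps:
-42 + (16 + 2)*39 = -42 + 18*39 = -42 + 702 = 660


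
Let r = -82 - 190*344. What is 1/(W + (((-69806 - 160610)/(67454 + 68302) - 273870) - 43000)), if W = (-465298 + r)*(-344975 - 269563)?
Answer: 33939/11069530027986146 ≈ 3.0660e-12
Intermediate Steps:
r = -65442 (r = -82 - 65360 = -65442)
W = 326159898120 (W = (-465298 - 65442)*(-344975 - 269563) = -530740*(-614538) = 326159898120)
1/(W + (((-69806 - 160610)/(67454 + 68302) - 273870) - 43000)) = 1/(326159898120 + (((-69806 - 160610)/(67454 + 68302) - 273870) - 43000)) = 1/(326159898120 + ((-230416/135756 - 273870) - 43000)) = 1/(326159898120 + ((-230416*1/135756 - 273870) - 43000)) = 1/(326159898120 + ((-57604/33939 - 273870) - 43000)) = 1/(326159898120 + (-9294931534/33939 - 43000)) = 1/(326159898120 - 10754308534/33939) = 1/(11069530027986146/33939) = 33939/11069530027986146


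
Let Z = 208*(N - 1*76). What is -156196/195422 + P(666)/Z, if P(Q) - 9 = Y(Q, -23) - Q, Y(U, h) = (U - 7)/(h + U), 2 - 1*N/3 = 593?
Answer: -1204490508136/1510200794401 ≈ -0.79757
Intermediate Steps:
N = -1773 (N = 6 - 3*593 = 6 - 1779 = -1773)
Y(U, h) = (-7 + U)/(U + h)
Z = -384592 (Z = 208*(-1773 - 1*76) = 208*(-1773 - 76) = 208*(-1849) = -384592)
P(Q) = 9 - Q + (-7 + Q)/(-23 + Q) (P(Q) = 9 + ((-7 + Q)/(Q - 23) - Q) = 9 + ((-7 + Q)/(-23 + Q) - Q) = 9 + (-Q + (-7 + Q)/(-23 + Q)) = 9 - Q + (-7 + Q)/(-23 + Q))
-156196/195422 + P(666)/Z = -156196/195422 + ((-214 - 1*666² + 33*666)/(-23 + 666))/(-384592) = -156196*1/195422 + ((-214 - 1*443556 + 21978)/643)*(-1/384592) = -78098/97711 + ((-214 - 443556 + 21978)/643)*(-1/384592) = -78098/97711 + ((1/643)*(-421792))*(-1/384592) = -78098/97711 - 421792/643*(-1/384592) = -78098/97711 + 26362/15455791 = -1204490508136/1510200794401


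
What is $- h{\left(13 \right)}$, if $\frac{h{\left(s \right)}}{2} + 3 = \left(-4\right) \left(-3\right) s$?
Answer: $-306$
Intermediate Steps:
$h{\left(s \right)} = -6 + 24 s$ ($h{\left(s \right)} = -6 + 2 \left(-4\right) \left(-3\right) s = -6 + 2 \cdot 12 s = -6 + 24 s$)
$- h{\left(13 \right)} = - (-6 + 24 \cdot 13) = - (-6 + 312) = \left(-1\right) 306 = -306$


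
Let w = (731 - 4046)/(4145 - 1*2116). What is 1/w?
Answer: -2029/3315 ≈ -0.61207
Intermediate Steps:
w = -3315/2029 (w = -3315/(4145 - 2116) = -3315/2029 ≈ -1.6338)
1/w = 1/(-3315/2029) = -2029/3315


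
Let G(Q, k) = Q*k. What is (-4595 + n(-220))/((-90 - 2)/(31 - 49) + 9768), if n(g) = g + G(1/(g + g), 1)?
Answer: -19067409/38701520 ≈ -0.49268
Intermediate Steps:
n(g) = g + 1/(2*g) (n(g) = g + 1/(g + g) = g + 1/(2*g))
(-4595 + n(-220))/((-90 - 2)/(31 - 49) + 9768) = (-4595 + (-220 + (1/2)/(-220)))/((-90 - 2)/(31 - 49) + 9768) = (-4595 + (-220 + (1/2)*(-1/220)))/(-92/(-18) + 9768) = (-4595 + (-220 - 1/440))/(-92*(-1/18) + 9768) = (-4595 - 96801/440)/(46/9 + 9768) = -2118601/(440*87958/9) = -2118601/440*9/87958 = -19067409/38701520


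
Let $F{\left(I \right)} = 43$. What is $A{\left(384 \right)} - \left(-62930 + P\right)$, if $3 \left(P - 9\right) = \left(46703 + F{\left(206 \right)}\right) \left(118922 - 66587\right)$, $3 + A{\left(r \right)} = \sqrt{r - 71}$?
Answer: $-815421052 + \sqrt{313} \approx -8.1542 \cdot 10^{8}$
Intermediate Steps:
$A{\left(r \right)} = -3 + \sqrt{-71 + r}$ ($A{\left(r \right)} = -3 + \sqrt{r - 71} = -3 + \sqrt{-71 + r}$)
$P = 815483979$ ($P = 9 + \frac{\left(46703 + 43\right) \left(118922 - 66587\right)}{3} = 9 + \frac{46746 \cdot 52335}{3} = 9 + \frac{1}{3} \cdot 2446451910 = 9 + 815483970 = 815483979$)
$A{\left(384 \right)} - \left(-62930 + P\right) = \left(-3 + \sqrt{-71 + 384}\right) + \left(62930 - 815483979\right) = \left(-3 + \sqrt{313}\right) + \left(62930 - 815483979\right) = \left(-3 + \sqrt{313}\right) - 815421049 = -815421052 + \sqrt{313}$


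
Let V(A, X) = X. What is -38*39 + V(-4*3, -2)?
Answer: -1484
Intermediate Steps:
-38*39 + V(-4*3, -2) = -38*39 - 2 = -1482 - 2 = -1484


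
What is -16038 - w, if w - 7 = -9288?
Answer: -6757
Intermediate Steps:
w = -9281 (w = 7 - 9288 = -9281)
-16038 - w = -16038 - 1*(-9281) = -16038 + 9281 = -6757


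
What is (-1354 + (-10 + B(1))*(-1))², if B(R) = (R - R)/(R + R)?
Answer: 1806336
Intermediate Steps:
B(R) = 0 (B(R) = 0/((2*R)) = 0*(1/(2*R)) = 0)
(-1354 + (-10 + B(1))*(-1))² = (-1354 + (-10 + 0)*(-1))² = (-1354 - 10*(-1))² = (-1354 + 10)² = (-1344)² = 1806336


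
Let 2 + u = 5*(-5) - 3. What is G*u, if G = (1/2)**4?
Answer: -15/8 ≈ -1.8750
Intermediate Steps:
u = -30 (u = -2 + (5*(-5) - 3) = -2 + (-25 - 3) = -2 - 28 = -30)
G = 1/16 (G = (1/2)**4 = 1/16 ≈ 0.062500)
G*u = (1/16)*(-30) = -15/8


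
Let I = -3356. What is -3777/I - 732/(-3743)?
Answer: 16593903/12561508 ≈ 1.3210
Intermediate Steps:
-3777/I - 732/(-3743) = -3777/(-3356) - 732/(-3743) = -3777*(-1/3356) - 732*(-1/3743) = 3777/3356 + 732/3743 = 16593903/12561508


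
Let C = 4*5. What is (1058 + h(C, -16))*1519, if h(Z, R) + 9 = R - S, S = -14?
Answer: 1590393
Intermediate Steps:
C = 20
h(Z, R) = 5 + R (h(Z, R) = -9 + (R - 1*(-14)) = -9 + (R + 14) = -9 + (14 + R) = 5 + R)
(1058 + h(C, -16))*1519 = (1058 + (5 - 16))*1519 = (1058 - 11)*1519 = 1047*1519 = 1590393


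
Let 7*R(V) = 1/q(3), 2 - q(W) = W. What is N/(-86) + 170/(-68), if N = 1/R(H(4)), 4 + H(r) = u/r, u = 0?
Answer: -104/43 ≈ -2.4186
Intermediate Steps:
q(W) = 2 - W
H(r) = -4 (H(r) = -4 + 0/r = -4 + 0 = -4)
R(V) = -⅐ (R(V) = 1/(7*(2 - 1*3)) = 1/(7*(2 - 3)) = (⅐)/(-1) = (⅐)*(-1) = -⅐)
N = -7 (N = 1/(-⅐) = -7)
N/(-86) + 170/(-68) = -7/(-86) + 170/(-68) = -7*(-1/86) + 170*(-1/68) = 7/86 - 5/2 = -104/43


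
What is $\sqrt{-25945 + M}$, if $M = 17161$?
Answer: $12 i \sqrt{61} \approx 93.723 i$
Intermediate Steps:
$\sqrt{-25945 + M} = \sqrt{-25945 + 17161} = \sqrt{-8784} = 12 i \sqrt{61}$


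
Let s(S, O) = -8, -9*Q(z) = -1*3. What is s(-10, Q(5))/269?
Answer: -8/269 ≈ -0.029740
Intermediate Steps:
Q(z) = ⅓ (Q(z) = -(-1)*3/9 = -⅑*(-3) = ⅓)
s(-10, Q(5))/269 = -8/269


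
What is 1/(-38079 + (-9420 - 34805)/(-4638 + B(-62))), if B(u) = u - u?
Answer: -4638/176566177 ≈ -2.6268e-5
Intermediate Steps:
B(u) = 0
1/(-38079 + (-9420 - 34805)/(-4638 + B(-62))) = 1/(-38079 + (-9420 - 34805)/(-4638 + 0)) = 1/(-38079 - 44225/(-4638)) = 1/(-38079 - 44225*(-1/4638)) = 1/(-38079 + 44225/4638) = 1/(-176566177/4638) = -4638/176566177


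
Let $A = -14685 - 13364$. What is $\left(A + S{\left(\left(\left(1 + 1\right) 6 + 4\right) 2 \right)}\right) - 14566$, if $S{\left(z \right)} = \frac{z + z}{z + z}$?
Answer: $-42614$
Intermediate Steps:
$S{\left(z \right)} = 1$ ($S{\left(z \right)} = \frac{2 z}{2 z} = 2 z \frac{1}{2 z} = 1$)
$A = -28049$
$\left(A + S{\left(\left(\left(1 + 1\right) 6 + 4\right) 2 \right)}\right) - 14566 = \left(-28049 + 1\right) - 14566 = -28048 - 14566 = -42614$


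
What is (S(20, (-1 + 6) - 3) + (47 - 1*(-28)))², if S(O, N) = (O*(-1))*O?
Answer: 105625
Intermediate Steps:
S(O, N) = -O² (S(O, N) = (-O)*O = -O²)
(S(20, (-1 + 6) - 3) + (47 - 1*(-28)))² = (-1*20² + (47 - 1*(-28)))² = (-1*400 + (47 + 28))² = (-400 + 75)² = (-325)² = 105625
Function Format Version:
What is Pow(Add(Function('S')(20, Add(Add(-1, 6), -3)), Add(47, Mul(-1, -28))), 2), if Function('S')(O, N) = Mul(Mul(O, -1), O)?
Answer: 105625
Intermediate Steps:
Function('S')(O, N) = Mul(-1, Pow(O, 2)) (Function('S')(O, N) = Mul(Mul(-1, O), O) = Mul(-1, Pow(O, 2)))
Pow(Add(Function('S')(20, Add(Add(-1, 6), -3)), Add(47, Mul(-1, -28))), 2) = Pow(Add(Mul(-1, Pow(20, 2)), Add(47, Mul(-1, -28))), 2) = Pow(Add(Mul(-1, 400), Add(47, 28)), 2) = Pow(Add(-400, 75), 2) = Pow(-325, 2) = 105625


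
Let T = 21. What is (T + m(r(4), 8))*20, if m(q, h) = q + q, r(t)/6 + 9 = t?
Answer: -780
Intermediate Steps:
r(t) = -54 + 6*t
m(q, h) = 2*q
(T + m(r(4), 8))*20 = (21 + 2*(-54 + 6*4))*20 = (21 + 2*(-54 + 24))*20 = (21 + 2*(-30))*20 = (21 - 60)*20 = -39*20 = -780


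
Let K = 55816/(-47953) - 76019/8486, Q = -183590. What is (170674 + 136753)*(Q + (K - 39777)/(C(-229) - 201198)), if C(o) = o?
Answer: -4626228246400692759693657/81966519508466 ≈ -5.6440e+10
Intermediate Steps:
K = -4118993683/406929158 (K = 55816*(-1/47953) - 76019*1/8486 = -55816/47953 - 76019/8486 = -4118993683/406929158 ≈ -10.122)
(170674 + 136753)*(Q + (K - 39777)/(C(-229) - 201198)) = (170674 + 136753)*(-183590 + (-4118993683/406929158 - 39777)/(-229 - 201198)) = 307427*(-183590 - 16190540111449/406929158/(-201427)) = 307427*(-183590 - 16190540111449/406929158*(-1/201427)) = 307427*(-183590 + 16190540111449/81966519508466) = 307427*(-15048217126019161491/81966519508466) = -4626228246400692759693657/81966519508466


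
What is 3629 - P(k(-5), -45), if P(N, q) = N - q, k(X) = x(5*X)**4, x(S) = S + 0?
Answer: -387041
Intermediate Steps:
x(S) = S
k(X) = 625*X**4 (k(X) = (5*X)**4 = 625*X**4)
3629 - P(k(-5), -45) = 3629 - (625*(-5)**4 - 1*(-45)) = 3629 - (625*625 + 45) = 3629 - (390625 + 45) = 3629 - 1*390670 = 3629 - 390670 = -387041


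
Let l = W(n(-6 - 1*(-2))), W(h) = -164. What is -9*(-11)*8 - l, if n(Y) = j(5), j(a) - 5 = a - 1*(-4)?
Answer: 956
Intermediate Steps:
j(a) = 9 + a (j(a) = 5 + (a - 1*(-4)) = 5 + (a + 4) = 5 + (4 + a) = 9 + a)
n(Y) = 14 (n(Y) = 9 + 5 = 14)
l = -164
-9*(-11)*8 - l = -9*(-11)*8 - 1*(-164) = 99*8 + 164 = 792 + 164 = 956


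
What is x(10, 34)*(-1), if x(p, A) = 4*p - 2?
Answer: -38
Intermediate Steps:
x(p, A) = -2 + 4*p
x(10, 34)*(-1) = (-2 + 4*10)*(-1) = (-2 + 40)*(-1) = 38*(-1) = -38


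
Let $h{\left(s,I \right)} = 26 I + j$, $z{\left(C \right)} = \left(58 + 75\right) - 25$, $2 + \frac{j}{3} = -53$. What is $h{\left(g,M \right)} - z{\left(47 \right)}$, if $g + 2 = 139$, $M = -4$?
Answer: $-377$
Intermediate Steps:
$j = -165$ ($j = -6 + 3 \left(-53\right) = -6 - 159 = -165$)
$g = 137$ ($g = -2 + 139 = 137$)
$z{\left(C \right)} = 108$ ($z{\left(C \right)} = 133 - 25 = 108$)
$h{\left(s,I \right)} = -165 + 26 I$ ($h{\left(s,I \right)} = 26 I - 165 = -165 + 26 I$)
$h{\left(g,M \right)} - z{\left(47 \right)} = \left(-165 + 26 \left(-4\right)\right) - 108 = \left(-165 - 104\right) - 108 = -269 - 108 = -377$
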